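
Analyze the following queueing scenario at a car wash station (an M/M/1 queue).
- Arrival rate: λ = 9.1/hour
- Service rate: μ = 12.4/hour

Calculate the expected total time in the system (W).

First, compute utilization: ρ = λ/μ = 9.1/12.4 = 0.7339
For M/M/1: W = 1/(μ-λ)
W = 1/(12.4-9.1) = 1/3.30
W = 0.3030 hours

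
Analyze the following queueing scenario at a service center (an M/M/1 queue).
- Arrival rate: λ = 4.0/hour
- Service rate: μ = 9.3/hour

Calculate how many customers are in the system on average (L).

ρ = λ/μ = 4.0/9.3 = 0.4301
For M/M/1: L = λ/(μ-λ)
L = 4.0/(9.3-4.0) = 4.0/5.30
L = 0.7547 customers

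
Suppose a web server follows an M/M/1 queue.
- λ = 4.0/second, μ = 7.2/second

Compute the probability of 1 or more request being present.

ρ = λ/μ = 4.0/7.2 = 0.5556
P(N ≥ n) = ρⁿ
P(N ≥ 1) = 0.5556^1
P(N ≥ 1) = 0.5556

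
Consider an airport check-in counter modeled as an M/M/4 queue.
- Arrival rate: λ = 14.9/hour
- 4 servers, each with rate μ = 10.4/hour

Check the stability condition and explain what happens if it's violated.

Stability requires ρ = λ/(cμ) < 1
ρ = 14.9/(4 × 10.4) = 14.9/41.60 = 0.3582
Since 0.3582 < 1, the system is STABLE.
The servers are busy 35.82% of the time.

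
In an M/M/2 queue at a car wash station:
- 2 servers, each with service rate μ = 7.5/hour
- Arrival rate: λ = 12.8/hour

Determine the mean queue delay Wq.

Traffic intensity: ρ = λ/(cμ) = 12.8/(2×7.5) = 0.8533
Since ρ = 0.8533 < 1, system is stable.
Offered load a = λ/μ = cρ = 12.8/7.5 = 1.7067
P₀ = [ Σₙ₌₀^1 aⁿ/n! + a^2/(2!(1-ρ)) ]⁻¹
Σ = a^0/0! + a^1/1! = 1.0000 + 1.7067 = 2.7067
a^2/(2!(1-ρ)) = 2.91271/(2 × 0.146667) = 9.9297
P₀ = 1/(2.7067 + 9.9297) = 0.07914
Lq = P₀·a^2·ρ / (2!(1-ρ)²) = 0.0791367 × 2.91271 × 0.853333 / (2 × 0.0215111) = 4.5719
Wq = Lq/λ = 4.5719/12.8 = 0.3572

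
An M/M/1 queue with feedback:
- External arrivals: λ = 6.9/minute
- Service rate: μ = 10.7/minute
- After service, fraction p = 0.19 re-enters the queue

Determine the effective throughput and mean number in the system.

Effective arrival rate: λ_eff = λ/(1-p) = 6.9/(1-0.19) = 6.9/0.81 = 8.51852
ρ = λ_eff/μ = 8.51852/10.7 = 0.796123
L = ρ/(1-ρ) = 0.796123/(1-0.796123) = 3.9049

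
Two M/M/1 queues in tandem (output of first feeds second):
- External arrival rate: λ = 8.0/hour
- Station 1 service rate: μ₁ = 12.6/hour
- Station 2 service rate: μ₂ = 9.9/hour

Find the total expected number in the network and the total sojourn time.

By Jackson's theorem, each station behaves as independent M/M/1.
Station 1: ρ₁ = 8.0/12.6 = 0.6349, L₁ = ρ₁/(1-ρ₁) = λ/(μ₁-λ) = 8.0/4.60 = 1.73913
Station 2: ρ₂ = 8.0/9.9 = 0.8081, L₂ = ρ₂/(1-ρ₂) = λ/(μ₂-λ) = 8.0/1.90 = 4.21053
Total: L = L₁ + L₂ = 1.73913 + 4.21053 = 5.9497
W = L/λ = 5.9497/8.0 = 0.7437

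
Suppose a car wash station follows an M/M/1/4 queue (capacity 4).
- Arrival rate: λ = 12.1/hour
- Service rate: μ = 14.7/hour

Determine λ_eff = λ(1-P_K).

ρ = λ/μ = 12.1/14.7 = 0.82313
P₀ = (1-ρ)/(1-ρ^(K+1)) = (1-0.82313)/(1-0.82313^5) = 0.17687/0.62213 = 0.2843
P_K = P₀×ρ^K = 0.2843 × 0.82313^4 = 0.2843 × 0.4591 = 0.1305
λ_eff = λ(1-P_K) = 12.1 × (1 - 0.13051) = 12.1 × 0.86949 = 10.5208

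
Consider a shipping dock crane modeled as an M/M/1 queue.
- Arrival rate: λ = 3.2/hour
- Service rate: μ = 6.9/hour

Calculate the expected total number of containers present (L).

ρ = λ/μ = 3.2/6.9 = 0.4638
For M/M/1: L = λ/(μ-λ)
L = 3.2/(6.9-3.2) = 3.2/3.70
L = 0.8649 containers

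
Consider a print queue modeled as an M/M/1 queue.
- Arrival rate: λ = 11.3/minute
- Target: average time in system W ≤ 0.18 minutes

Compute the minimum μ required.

For M/M/1: W = 1/(μ-λ)
Need W ≤ 0.18, so 1/(μ-λ) ≤ 0.18
μ - λ ≥ 1/0.18 = 5.5556
μ ≥ 11.3 + 5.5556 = 16.8556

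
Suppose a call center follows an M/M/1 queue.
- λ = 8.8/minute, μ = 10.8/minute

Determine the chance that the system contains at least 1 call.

ρ = λ/μ = 8.8/10.8 = 0.8148
P(N ≥ n) = ρⁿ
P(N ≥ 1) = 0.8148^1
P(N ≥ 1) = 0.8148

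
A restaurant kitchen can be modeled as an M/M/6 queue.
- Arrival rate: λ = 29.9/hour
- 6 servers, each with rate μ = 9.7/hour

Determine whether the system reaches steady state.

Stability requires ρ = λ/(cμ) < 1
ρ = 29.9/(6 × 9.7) = 29.9/58.20 = 0.5137
Since 0.5137 < 1, the system is STABLE.
The servers are busy 51.37% of the time.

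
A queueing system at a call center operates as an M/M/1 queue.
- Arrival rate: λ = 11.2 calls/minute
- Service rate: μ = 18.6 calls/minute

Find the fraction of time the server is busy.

Server utilization: ρ = λ/μ
ρ = 11.2/18.6 = 0.6022
The server is busy 60.22% of the time.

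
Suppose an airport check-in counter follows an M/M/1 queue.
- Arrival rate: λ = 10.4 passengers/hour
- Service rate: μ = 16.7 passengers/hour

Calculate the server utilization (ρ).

Server utilization: ρ = λ/μ
ρ = 10.4/16.7 = 0.6228
The server is busy 62.28% of the time.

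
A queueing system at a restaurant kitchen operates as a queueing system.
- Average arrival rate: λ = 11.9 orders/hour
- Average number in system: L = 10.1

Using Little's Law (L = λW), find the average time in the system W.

Little's Law: L = λW, so W = L/λ
W = 10.1/11.9 = 0.8487 hours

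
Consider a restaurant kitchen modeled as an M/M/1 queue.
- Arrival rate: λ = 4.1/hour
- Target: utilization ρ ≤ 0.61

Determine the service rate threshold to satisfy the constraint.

ρ = λ/μ, so μ = λ/ρ
μ ≥ 4.1/0.61 = 6.7213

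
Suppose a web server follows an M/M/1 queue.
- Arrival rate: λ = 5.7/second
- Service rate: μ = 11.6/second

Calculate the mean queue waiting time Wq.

First, compute utilization: ρ = λ/μ = 5.7/11.6 = 0.4914
For M/M/1: Wq = λ/(μ(μ-λ))
Wq = 5.7/(11.6 × (11.6-5.7))
Wq = 5.7/(11.6 × 5.90)
Wq = 0.08328 seconds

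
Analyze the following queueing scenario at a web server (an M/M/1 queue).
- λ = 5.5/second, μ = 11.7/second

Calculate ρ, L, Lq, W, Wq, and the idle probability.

Step 1: ρ = λ/μ = 5.5/11.7 = 0.4701
Step 2: L = λ/(μ-λ) = 5.5/6.20 = 0.8871
Step 3: Lq = λ²/(μ(μ-λ)) = 30.25/(11.7×6.20) = 0.4170
Step 4: W = 1/(μ-λ) = 1/6.20 = 0.1613
Step 5: Wq = λ/(μ(μ-λ)) = 5.5/(11.7×6.20) = 0.07582
Step 6: P(0) = 1-ρ = 0.5299
Verify: L = λW = 5.5×0.1613 = 0.8871 ✔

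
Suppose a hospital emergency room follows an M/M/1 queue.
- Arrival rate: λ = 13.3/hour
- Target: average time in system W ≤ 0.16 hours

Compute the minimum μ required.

For M/M/1: W = 1/(μ-λ)
Need W ≤ 0.16, so 1/(μ-λ) ≤ 0.16
μ - λ ≥ 1/0.16 = 6.2500
μ ≥ 13.3 + 6.2500 = 19.5500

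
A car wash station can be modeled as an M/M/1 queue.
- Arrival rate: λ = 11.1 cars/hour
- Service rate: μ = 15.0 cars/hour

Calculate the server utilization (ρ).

Server utilization: ρ = λ/μ
ρ = 11.1/15.0 = 0.7400
The server is busy 74.00% of the time.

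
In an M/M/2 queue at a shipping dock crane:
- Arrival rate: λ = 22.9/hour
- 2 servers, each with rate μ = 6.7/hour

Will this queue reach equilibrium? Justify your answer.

Stability requires ρ = λ/(cμ) < 1
ρ = 22.9/(2 × 6.7) = 22.9/13.40 = 1.7090
Since 1.7090 ≥ 1, the system is UNSTABLE.
Need c > λ/μ = 22.9/6.7 = 3.42.
Minimum servers needed: c = 4.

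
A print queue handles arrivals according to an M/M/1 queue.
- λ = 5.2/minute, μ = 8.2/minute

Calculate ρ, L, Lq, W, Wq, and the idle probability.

Step 1: ρ = λ/μ = 5.2/8.2 = 0.6341
Step 2: L = λ/(μ-λ) = 5.2/3.00 = 1.7333
Step 3: Lq = λ²/(μ(μ-λ)) = 27.04/(8.2×3.00) = 1.0992
Step 4: W = 1/(μ-λ) = 1/3.00 = 0.33333
Step 5: Wq = λ/(μ(μ-λ)) = 5.2/(8.2×3.00) = 0.2114
Step 6: P(0) = 1-ρ = 0.3659
Verify: L = λW = 5.2×0.33333 = 1.7333 ✔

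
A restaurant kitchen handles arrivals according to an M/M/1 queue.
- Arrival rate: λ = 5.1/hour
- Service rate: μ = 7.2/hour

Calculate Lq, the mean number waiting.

ρ = λ/μ = 5.1/7.2 = 0.7083
For M/M/1: Lq = λ²/(μ(μ-λ))
Lq = 26.01/(7.2 × 2.10)
Lq = 1.7202 orders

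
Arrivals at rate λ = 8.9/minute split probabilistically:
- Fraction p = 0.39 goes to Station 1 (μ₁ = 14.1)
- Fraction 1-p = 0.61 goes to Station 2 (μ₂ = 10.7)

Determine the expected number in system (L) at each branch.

Effective rates: λ₁ = 8.9×0.39 = 3.471, λ₂ = 8.9×0.61 = 5.429
Station 1: ρ₁ = 3.471/14.1 = 0.2462, L₁ = ρ₁/(1-ρ₁) = 0.2462/(1-0.2462) = 0.3266
Station 2: ρ₂ = 5.429/10.7 = 0.5074, L₂ = ρ₂/(1-ρ₂) = 0.5074/(1-0.5074) = 1.0300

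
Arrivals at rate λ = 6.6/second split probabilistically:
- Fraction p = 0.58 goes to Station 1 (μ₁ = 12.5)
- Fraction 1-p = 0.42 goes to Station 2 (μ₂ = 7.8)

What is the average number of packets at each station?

Effective rates: λ₁ = 6.6×0.58 = 3.828, λ₂ = 6.6×0.42 = 2.772
Station 1: ρ₁ = 3.828/12.5 = 0.30624, L₁ = ρ₁/(1-ρ₁) = 0.30624/(1-0.30624) = 0.4414
Station 2: ρ₂ = 2.772/7.8 = 0.3554, L₂ = ρ₂/(1-ρ₂) = 0.3554/(1-0.3554) = 0.5513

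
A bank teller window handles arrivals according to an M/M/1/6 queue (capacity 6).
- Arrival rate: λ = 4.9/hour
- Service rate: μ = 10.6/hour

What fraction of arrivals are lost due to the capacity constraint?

ρ = λ/μ = 4.9/10.6 = 0.46226
P₀ = (1-ρ)/(1-ρ^(K+1)) = (1-0.46226)/(1-0.46226^7) = 0.53774/0.99549 = 0.5402
P_K = P₀×ρ^K = 0.5402 × 0.46226^6 = 0.5402 × 0.009757 = 0.005271
Blocking probability = 0.53%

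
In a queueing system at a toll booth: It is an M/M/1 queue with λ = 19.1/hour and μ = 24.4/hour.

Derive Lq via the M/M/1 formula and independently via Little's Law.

Method 1 (direct): Lq = λ²/(μ(μ-λ)) = 364.81/(24.4 × 5.30) = 2.8210

Method 2 (Little's Law):
W = 1/(μ-λ) = 1/5.30 = 0.18868
Wq = W - 1/μ = 0.18868 - 0.040984 = 0.147696
Lq = λWq = 19.1 × 0.147696 = 2.8210 ✔ (matches Method 1)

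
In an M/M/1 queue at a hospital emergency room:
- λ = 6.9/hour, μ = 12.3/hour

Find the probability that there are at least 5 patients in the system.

ρ = λ/μ = 6.9/12.3 = 0.560976
P(N ≥ n) = ρⁿ
P(N ≥ 5) = 0.560976^5
P(N ≥ 5) = 0.05555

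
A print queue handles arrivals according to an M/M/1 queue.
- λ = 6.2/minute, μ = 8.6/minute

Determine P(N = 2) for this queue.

ρ = λ/μ = 6.2/8.6 = 0.7209
P(n) = (1-ρ)ρⁿ
P(2) = (1-0.7209) × 0.7209^2
P(2) = 0.2791 × 0.5197
P(2) = 0.1450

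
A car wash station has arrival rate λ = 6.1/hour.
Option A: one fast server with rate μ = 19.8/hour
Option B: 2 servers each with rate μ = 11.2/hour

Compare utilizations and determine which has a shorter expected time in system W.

Option A: single server μ = 19.8 (M/M/1)
  ρ_A = 6.1/19.8 = 0.3081
  W_A = 1/(μ-λ) = 1/(19.8-6.1) = 1/13.70 = 0.07299

Option B: 2 servers μ = 11.2 (M/M/2)
  ρ_B = λ/(cμ) = 6.1/(2×11.2) = 0.2723
  Offered load a = λ/μ = cρ = 6.1/11.2 = 0.5446
  P₀ = [ Σₙ₌₀^1 aⁿ/n! + a^2/(2!(1-ρ)) ]⁻¹
  Σ = a^0/0! + a^1/1! = 1.0000 + 0.5446 = 1.5446
  a^2/(2!(1-ρ)) = 0.2966/(2 × 0.7277) = 0.2038
  P₀ = 1/(1.5446 + 0.20382) = 0.5719
  Lq = P₀·a^2·ρ / (2!(1-ρ)²) = 0.57193 × 0.29664 × 0.27232 / (2 × 0.52952) = 0.04363
  Wq_B = Lq/λ = 0.04363/6.1 = 0.007152
  W_B = Wq_B + 1/μ = 0.007152 + 0.08929 = 0.09644

Since W_A = 0.07299 < W_B = 0.09644, Option A (single fast server) has the shorter time in system.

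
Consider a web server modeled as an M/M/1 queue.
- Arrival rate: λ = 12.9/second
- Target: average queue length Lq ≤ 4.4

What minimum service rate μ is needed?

For M/M/1: Lq = λ²/(μ(μ-λ))
Need Lq ≤ 4.4, i.e. μ(μ-λ) ≥ λ²/4.4
μ² - 12.9μ - 166.41/4.4 ≥ 0  →  μ² - 12.9μ - 37.82045 ≥ 0
Quadratic formula (positive root): μ = [λ + √(λ² + 4×37.82045)]/2
Discriminant: 166.41 + 4×37.82045 = 317.6918, √317.6918 = 17.8239
μ ≥ (12.9 + 17.8239)/2 = 15.3620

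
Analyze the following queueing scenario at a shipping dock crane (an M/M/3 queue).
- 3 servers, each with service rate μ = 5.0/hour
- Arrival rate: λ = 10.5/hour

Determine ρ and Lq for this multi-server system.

Traffic intensity: ρ = λ/(cμ) = 10.5/(3×5.0) = 0.7000
Since ρ = 0.7000 < 1, system is stable.
Offered load a = λ/μ = cρ = 10.5/5.0 = 2.1000
P₀ = [ Σₙ₌₀^2 aⁿ/n! + a^3/(3!(1-ρ)) ]⁻¹
Σ = a^0/0! + a^1/1! + a^2/2! = 1.0000 + 2.1000 + 2.2050 = 5.3050
a^3/(3!(1-ρ)) = 9.2610/(6 × 0.3000) = 5.1450
P₀ = 1/(5.3050 + 5.1450) = 0.09569
Lq = P₀·a^3·ρ / (3!(1-ρ)²) = 0.09569 × 9.2610 × 0.7000 / (6 × 0.09000) = 1.1488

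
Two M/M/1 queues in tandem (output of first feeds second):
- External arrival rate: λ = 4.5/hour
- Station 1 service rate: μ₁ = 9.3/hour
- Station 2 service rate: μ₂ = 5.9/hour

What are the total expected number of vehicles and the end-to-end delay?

By Jackson's theorem, each station behaves as independent M/M/1.
Station 1: ρ₁ = 4.5/9.3 = 0.4839, L₁ = ρ₁/(1-ρ₁) = λ/(μ₁-λ) = 4.5/4.80 = 0.9375
Station 2: ρ₂ = 4.5/5.9 = 0.7627, L₂ = ρ₂/(1-ρ₂) = λ/(μ₂-λ) = 4.5/1.40 = 3.2143
Total: L = L₁ + L₂ = 0.9375 + 3.2143 = 4.1518
W = L/λ = 4.1518/4.5 = 0.9226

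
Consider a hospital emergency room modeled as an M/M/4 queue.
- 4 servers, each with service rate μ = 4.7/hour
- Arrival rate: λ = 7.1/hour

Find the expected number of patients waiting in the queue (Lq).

Traffic intensity: ρ = λ/(cμ) = 7.1/(4×4.7) = 0.3777
Since ρ = 0.3777 < 1, system is stable.
Offered load a = λ/μ = cρ = 7.1/4.7 = 1.5106
P₀ = [ Σₙ₌₀^3 aⁿ/n! + a^4/(4!(1-ρ)) ]⁻¹
Σ = a^0/0! + a^1/1! + a^2/2! + a^3/3! = 1.0000 + 1.5106 + 1.1410 + 0.5746 = 4.2262
a^4/(4!(1-ρ)) = 5.2077/(24 × 0.6223) = 0.3487
P₀ = 1/(4.2262 + 0.3487) = 0.2186
Lq = P₀·a^4·ρ / (4!(1-ρ)²) = 0.21859 × 5.2077 × 0.37766 / (24 × 0.38731) = 0.04625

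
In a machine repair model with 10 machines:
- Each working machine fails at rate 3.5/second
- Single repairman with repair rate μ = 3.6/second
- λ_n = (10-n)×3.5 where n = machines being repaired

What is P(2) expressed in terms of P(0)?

P(2)/P(0) = ∏_{i=0}^{2-1} λ_i/μ_{i+1}
= (10-0)×3.5/3.6 × (10-1)×3.5/3.6
= 85.0694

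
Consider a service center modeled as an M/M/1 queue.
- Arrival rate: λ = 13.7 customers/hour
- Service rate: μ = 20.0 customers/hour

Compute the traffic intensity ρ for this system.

Server utilization: ρ = λ/μ
ρ = 13.7/20.0 = 0.6850
The server is busy 68.50% of the time.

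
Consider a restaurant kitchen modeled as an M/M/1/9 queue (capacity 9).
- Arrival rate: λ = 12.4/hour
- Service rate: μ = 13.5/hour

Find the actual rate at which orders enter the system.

ρ = λ/μ = 12.4/13.5 = 0.91852
P₀ = (1-ρ)/(1-ρ^(K+1)) = (1-0.91852)/(1-0.91852^10) = 0.08148/0.5725 = 0.1423
P_K = P₀×ρ^K = 0.1423 × 0.91852^9 = 0.1423 × 0.4654 = 0.06623
λ_eff = λ(1-P_K) = 12.4 × (1 - 0.066227) = 12.4 × 0.933773 = 11.5788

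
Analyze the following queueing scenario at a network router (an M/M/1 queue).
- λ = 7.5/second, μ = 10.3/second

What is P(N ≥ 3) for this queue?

ρ = λ/μ = 7.5/10.3 = 0.7282
P(N ≥ n) = ρⁿ
P(N ≥ 3) = 0.7282^3
P(N ≥ 3) = 0.3861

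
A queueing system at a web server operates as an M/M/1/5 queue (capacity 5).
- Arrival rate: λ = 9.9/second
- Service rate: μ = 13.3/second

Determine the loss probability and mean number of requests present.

ρ = λ/μ = 9.9/13.3 = 0.74436
P₀ = (1-ρ)/(1-ρ^(K+1)) = (1-0.74436)/(1-0.74436^6) = 0.2556/0.8299 = 0.3080
P_K = P₀×ρ^K = 0.30804 × 0.74436^5 = 0.30804 × 0.22852 = 0.07039
Blocking probability P_5 = 0.07039 (7.04%)
L = ρ[1 - (K+1)ρ^K + Kρ^(K+1)] / [(1-ρ)(1-ρ^(K+1))]
L = 0.74436 × (1 - 6×0.228515 + 5×0.170098) / ((1 - 0.74436) × (1 - 0.170098)) = 1.6820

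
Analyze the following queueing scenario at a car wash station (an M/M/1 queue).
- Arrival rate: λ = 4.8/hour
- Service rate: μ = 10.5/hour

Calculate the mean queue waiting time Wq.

First, compute utilization: ρ = λ/μ = 4.8/10.5 = 0.4571
For M/M/1: Wq = λ/(μ(μ-λ))
Wq = 4.8/(10.5 × (10.5-4.8))
Wq = 4.8/(10.5 × 5.70)
Wq = 0.08020 hours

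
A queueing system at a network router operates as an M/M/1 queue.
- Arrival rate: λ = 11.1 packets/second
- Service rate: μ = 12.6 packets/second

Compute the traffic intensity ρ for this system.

Server utilization: ρ = λ/μ
ρ = 11.1/12.6 = 0.8810
The server is busy 88.10% of the time.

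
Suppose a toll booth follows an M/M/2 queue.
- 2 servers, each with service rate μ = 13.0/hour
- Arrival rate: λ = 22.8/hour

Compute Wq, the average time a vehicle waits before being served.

Traffic intensity: ρ = λ/(cμ) = 22.8/(2×13.0) = 0.8769
Since ρ = 0.8769 < 1, system is stable.
Offered load a = λ/μ = cρ = 22.8/13.0 = 1.7538
P₀ = [ Σₙ₌₀^1 aⁿ/n! + a^2/(2!(1-ρ)) ]⁻¹
Σ = a^0/0! + a^1/1! = 1.0000 + 1.7538 = 2.7538
a^2/(2!(1-ρ)) = 3.07598/(2 × 0.123077) = 12.4962
P₀ = 1/(2.7538 + 12.4962) = 0.06557
Lq = P₀·a^2·ρ / (2!(1-ρ)²) = 0.065574 × 3.0760 × 0.87692 / (2 × 0.015148) = 5.8384
Wq = Lq/λ = 5.8384/22.8 = 0.2561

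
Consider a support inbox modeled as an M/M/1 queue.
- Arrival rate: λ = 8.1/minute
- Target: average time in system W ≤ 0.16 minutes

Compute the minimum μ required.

For M/M/1: W = 1/(μ-λ)
Need W ≤ 0.16, so 1/(μ-λ) ≤ 0.16
μ - λ ≥ 1/0.16 = 6.2500
μ ≥ 8.1 + 6.2500 = 14.3500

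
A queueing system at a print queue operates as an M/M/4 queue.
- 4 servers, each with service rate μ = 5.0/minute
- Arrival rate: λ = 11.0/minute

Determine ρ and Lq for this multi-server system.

Traffic intensity: ρ = λ/(cμ) = 11.0/(4×5.0) = 0.5500
Since ρ = 0.5500 < 1, system is stable.
Offered load a = λ/μ = cρ = 11.0/5.0 = 2.2000
P₀ = [ Σₙ₌₀^3 aⁿ/n! + a^4/(4!(1-ρ)) ]⁻¹
Σ = a^0/0! + a^1/1! + a^2/2! + a^3/3! = 1.0000 + 2.2000 + 2.4200 + 1.7747 = 7.3947
a^4/(4!(1-ρ)) = 23.4256/(24 × 0.4500) = 2.1690
P₀ = 1/(7.3947 + 2.1690) = 0.1046
Lq = P₀·a^4·ρ / (4!(1-ρ)²) = 0.10456 × 23.4256 × 0.55000 / (24 × 0.20250) = 0.2772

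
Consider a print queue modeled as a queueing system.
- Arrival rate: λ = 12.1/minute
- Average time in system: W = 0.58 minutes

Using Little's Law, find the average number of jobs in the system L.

Little's Law: L = λW
L = 12.1 × 0.58 = 7.0180 jobs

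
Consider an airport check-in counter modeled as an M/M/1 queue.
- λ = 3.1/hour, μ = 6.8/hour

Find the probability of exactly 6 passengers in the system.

ρ = λ/μ = 3.1/6.8 = 0.45588
P(n) = (1-ρ)ρⁿ
P(6) = (1-0.45588) × 0.45588^6
P(6) = 0.5441 × 0.008976
P(6) = 0.004884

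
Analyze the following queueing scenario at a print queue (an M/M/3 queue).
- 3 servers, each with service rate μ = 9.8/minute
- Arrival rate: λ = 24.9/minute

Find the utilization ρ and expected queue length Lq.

Traffic intensity: ρ = λ/(cμ) = 24.9/(3×9.8) = 0.8469
Since ρ = 0.8469 < 1, system is stable.
Offered load a = λ/μ = cρ = 24.9/9.8 = 2.5408
P₀ = [ Σₙ₌₀^2 aⁿ/n! + a^3/(3!(1-ρ)) ]⁻¹
Σ = a^0/0! + a^1/1! + a^2/2! = 1.0000 + 2.5408 + 3.2279 = 6.7687
a^3/(3!(1-ρ)) = 16.40287/(6 × 0.1530612) = 17.8609
P₀ = 1/(6.7687 + 17.8609) = 0.04060
Lq = P₀·a^3·ρ / (3!(1-ρ)²) = 0.040602 × 16.4029 × 0.84694 / (6 × 0.023428) = 4.0127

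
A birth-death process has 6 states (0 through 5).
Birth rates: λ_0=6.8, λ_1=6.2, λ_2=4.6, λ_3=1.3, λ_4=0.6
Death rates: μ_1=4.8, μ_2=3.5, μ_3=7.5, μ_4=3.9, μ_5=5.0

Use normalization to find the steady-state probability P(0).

Ratios P(n)/P(0) = (λ₀···λₙ₋₁)/(μ₁···μₙ):
P(1)/P(0) = (6.8)/(4.8) = 1.4167
P(2)/P(0) = (6.8×6.2)/(4.8×3.5) = 2.5095
P(3)/P(0) = (6.8×6.2×4.6)/(4.8×3.5×7.5) = 1.5392
P(4)/P(0) = (6.8×6.2×4.6×1.3)/(4.8×3.5×7.5×3.9) = 0.51306
P(5)/P(0) = (6.8×6.2×4.6×1.3×0.6)/(4.8×3.5×7.5×3.9×5.0) = 0.061567

Normalization: ∑ P(n) = 1
P(0) × (1.0000 + 1.4167 + 2.5095 + 1.5392 + 0.51306 + 0.061567) = 1
P(0) × 7.0400 = 1
P(0) = 1/7.0400 = 0.1420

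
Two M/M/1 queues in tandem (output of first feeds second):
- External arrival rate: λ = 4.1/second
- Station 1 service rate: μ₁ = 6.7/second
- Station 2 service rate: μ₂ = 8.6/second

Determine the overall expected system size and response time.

By Jackson's theorem, each station behaves as independent M/M/1.
Station 1: ρ₁ = 4.1/6.7 = 0.6119, L₁ = ρ₁/(1-ρ₁) = λ/(μ₁-λ) = 4.1/2.60 = 1.5769
Station 2: ρ₂ = 4.1/8.6 = 0.4767, L₂ = ρ₂/(1-ρ₂) = λ/(μ₂-λ) = 4.1/4.50 = 0.9111
Total: L = L₁ + L₂ = 1.5769 + 0.9111 = 2.4880
W = L/λ = 2.4880/4.1 = 0.6068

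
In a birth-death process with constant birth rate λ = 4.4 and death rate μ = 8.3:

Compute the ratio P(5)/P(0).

For constant rates: P(n)/P(0) = (λ/μ)^n
P(5)/P(0) = (4.4/8.3)^5 = 0.53012^5 = 0.04187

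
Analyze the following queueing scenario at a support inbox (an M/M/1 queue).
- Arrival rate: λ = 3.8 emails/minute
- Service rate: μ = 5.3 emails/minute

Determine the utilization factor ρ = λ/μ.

Server utilization: ρ = λ/μ
ρ = 3.8/5.3 = 0.7170
The server is busy 71.70% of the time.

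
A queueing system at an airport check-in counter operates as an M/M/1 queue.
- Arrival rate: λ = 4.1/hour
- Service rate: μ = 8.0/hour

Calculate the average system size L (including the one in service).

ρ = λ/μ = 4.1/8.0 = 0.5125
For M/M/1: L = λ/(μ-λ)
L = 4.1/(8.0-4.1) = 4.1/3.90
L = 1.0513 passengers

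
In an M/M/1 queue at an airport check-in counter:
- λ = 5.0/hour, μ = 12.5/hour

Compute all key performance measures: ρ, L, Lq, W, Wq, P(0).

Step 1: ρ = λ/μ = 5.0/12.5 = 0.4000
Step 2: L = λ/(μ-λ) = 5.0/7.50 = 0.6667
Step 3: Lq = λ²/(μ(μ-λ)) = 25.00/(12.5×7.50) = 0.2667
Step 4: W = 1/(μ-λ) = 1/7.50 = 0.133333
Step 5: Wq = λ/(μ(μ-λ)) = 5.0/(12.5×7.50) = 0.05333
Step 6: P(0) = 1-ρ = 0.6000
Verify: L = λW = 5.0×0.133333 = 0.6667 ✔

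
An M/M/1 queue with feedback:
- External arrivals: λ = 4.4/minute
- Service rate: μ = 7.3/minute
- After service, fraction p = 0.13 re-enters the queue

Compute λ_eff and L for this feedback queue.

Effective arrival rate: λ_eff = λ/(1-p) = 4.4/(1-0.13) = 4.4/0.87 = 5.05747
ρ = λ_eff/μ = 5.05747/7.3 = 0.692804
L = ρ/(1-ρ) = 0.692804/(1-0.692804) = 2.2553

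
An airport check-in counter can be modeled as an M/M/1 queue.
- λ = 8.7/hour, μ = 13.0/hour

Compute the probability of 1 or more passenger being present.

ρ = λ/μ = 8.7/13.0 = 0.6692
P(N ≥ n) = ρⁿ
P(N ≥ 1) = 0.6692^1
P(N ≥ 1) = 0.6692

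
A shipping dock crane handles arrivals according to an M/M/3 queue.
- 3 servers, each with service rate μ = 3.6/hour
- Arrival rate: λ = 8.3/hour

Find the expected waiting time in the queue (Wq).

Traffic intensity: ρ = λ/(cμ) = 8.3/(3×3.6) = 0.7685
Since ρ = 0.7685 < 1, system is stable.
Offered load a = λ/μ = cρ = 8.3/3.6 = 2.3056
P₀ = [ Σₙ₌₀^2 aⁿ/n! + a^3/(3!(1-ρ)) ]⁻¹
Σ = a^0/0! + a^1/1! + a^2/2! = 1.000000 + 2.305556 + 2.657793 = 5.9633
a^3/(3!(1-ρ)) = 12.2554/(6 × 0.23148) = 8.8239
P₀ = 1/(5.9633 + 8.8239) = 0.06763
Lq = P₀·a^3·ρ / (3!(1-ρ)²) = 0.067626 × 12.2554 × 0.76852 / (6 × 0.053584) = 1.9811
Wq = Lq/λ = 1.9811/8.3 = 0.2387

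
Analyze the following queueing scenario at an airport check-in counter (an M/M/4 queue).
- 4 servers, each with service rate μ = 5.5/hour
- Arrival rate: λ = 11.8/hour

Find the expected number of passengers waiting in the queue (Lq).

Traffic intensity: ρ = λ/(cμ) = 11.8/(4×5.5) = 0.5364
Since ρ = 0.5364 < 1, system is stable.
Offered load a = λ/μ = cρ = 11.8/5.5 = 2.1455
P₀ = [ Σₙ₌₀^3 aⁿ/n! + a^4/(4!(1-ρ)) ]⁻¹
Σ = a^0/0! + a^1/1! + a^2/2! + a^3/3! = 1.0000 + 2.1455 + 2.3015 + 1.6459 = 7.0929
a^4/(4!(1-ρ)) = 21.1874/(24 × 0.46364) = 1.9041
P₀ = 1/(7.0929 + 1.9041) = 0.1111
Lq = P₀·a^4·ρ / (4!(1-ρ)²) = 0.11115 × 21.1874 × 0.53636 / (24 × 0.21496) = 0.2448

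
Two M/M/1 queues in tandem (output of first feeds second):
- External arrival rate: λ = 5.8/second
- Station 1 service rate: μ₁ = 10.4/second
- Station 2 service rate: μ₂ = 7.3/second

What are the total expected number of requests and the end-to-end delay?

By Jackson's theorem, each station behaves as independent M/M/1.
Station 1: ρ₁ = 5.8/10.4 = 0.5577, L₁ = ρ₁/(1-ρ₁) = λ/(μ₁-λ) = 5.8/4.60 = 1.26087
Station 2: ρ₂ = 5.8/7.3 = 0.7945, L₂ = ρ₂/(1-ρ₂) = λ/(μ₂-λ) = 5.8/1.50 = 3.86667
Total: L = L₁ + L₂ = 1.26087 + 3.86667 = 5.1275
W = L/λ = 5.1275/5.8 = 0.8841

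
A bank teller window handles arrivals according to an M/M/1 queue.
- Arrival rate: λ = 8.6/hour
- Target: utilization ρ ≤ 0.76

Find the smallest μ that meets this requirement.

ρ = λ/μ, so μ = λ/ρ
μ ≥ 8.6/0.76 = 11.3158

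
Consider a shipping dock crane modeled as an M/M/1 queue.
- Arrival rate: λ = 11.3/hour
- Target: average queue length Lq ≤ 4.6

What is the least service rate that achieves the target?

For M/M/1: Lq = λ²/(μ(μ-λ))
Need Lq ≤ 4.6, i.e. μ(μ-λ) ≥ λ²/4.6
μ² - 11.3μ - 127.69/4.6 ≥ 0  →  μ² - 11.3μ - 27.7587 ≥ 0
Quadratic formula (positive root): μ = [λ + √(λ² + 4×27.7587)]/2
Discriminant: 127.69 + 4×27.7587 = 238.7248, √238.7248 = 15.4507
μ ≥ (11.3 + 15.4507)/2 = 13.3754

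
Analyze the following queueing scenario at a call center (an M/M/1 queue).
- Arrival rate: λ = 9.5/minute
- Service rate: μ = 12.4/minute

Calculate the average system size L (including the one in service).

ρ = λ/μ = 9.5/12.4 = 0.7661
For M/M/1: L = λ/(μ-λ)
L = 9.5/(12.4-9.5) = 9.5/2.90
L = 3.2759 calls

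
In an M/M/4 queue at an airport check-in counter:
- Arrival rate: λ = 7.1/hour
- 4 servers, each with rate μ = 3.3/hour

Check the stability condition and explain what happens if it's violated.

Stability requires ρ = λ/(cμ) < 1
ρ = 7.1/(4 × 3.3) = 7.1/13.20 = 0.5379
Since 0.5379 < 1, the system is STABLE.
The servers are busy 53.79% of the time.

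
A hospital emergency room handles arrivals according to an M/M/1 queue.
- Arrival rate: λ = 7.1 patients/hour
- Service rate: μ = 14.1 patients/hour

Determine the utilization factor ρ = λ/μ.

Server utilization: ρ = λ/μ
ρ = 7.1/14.1 = 0.5035
The server is busy 50.35% of the time.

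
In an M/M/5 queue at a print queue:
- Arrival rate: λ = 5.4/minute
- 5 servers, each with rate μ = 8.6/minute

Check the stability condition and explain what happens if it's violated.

Stability requires ρ = λ/(cμ) < 1
ρ = 5.4/(5 × 8.6) = 5.4/43.00 = 0.1256
Since 0.1256 < 1, the system is STABLE.
The servers are busy 12.56% of the time.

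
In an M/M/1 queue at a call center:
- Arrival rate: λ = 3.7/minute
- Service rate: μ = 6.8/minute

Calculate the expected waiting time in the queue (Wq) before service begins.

First, compute utilization: ρ = λ/μ = 3.7/6.8 = 0.5441
For M/M/1: Wq = λ/(μ(μ-λ))
Wq = 3.7/(6.8 × (6.8-3.7))
Wq = 3.7/(6.8 × 3.10)
Wq = 0.1755 minutes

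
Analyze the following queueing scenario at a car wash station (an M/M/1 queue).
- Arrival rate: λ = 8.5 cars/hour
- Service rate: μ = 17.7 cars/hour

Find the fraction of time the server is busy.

Server utilization: ρ = λ/μ
ρ = 8.5/17.7 = 0.4802
The server is busy 48.02% of the time.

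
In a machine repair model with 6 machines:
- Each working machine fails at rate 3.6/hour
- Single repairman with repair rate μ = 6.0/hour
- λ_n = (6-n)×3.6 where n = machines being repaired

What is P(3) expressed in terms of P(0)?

P(3)/P(0) = ∏_{i=0}^{3-1} λ_i/μ_{i+1}
= (6-0)×3.6/6.0 × (6-1)×3.6/6.0 × (6-2)×3.6/6.0
= 25.9200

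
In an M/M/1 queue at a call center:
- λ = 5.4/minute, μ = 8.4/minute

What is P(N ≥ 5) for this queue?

ρ = λ/μ = 5.4/8.4 = 0.6429
P(N ≥ n) = ρⁿ
P(N ≥ 5) = 0.6429^5
P(N ≥ 5) = 0.1098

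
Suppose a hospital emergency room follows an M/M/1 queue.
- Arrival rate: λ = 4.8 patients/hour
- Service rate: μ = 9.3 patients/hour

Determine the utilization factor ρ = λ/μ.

Server utilization: ρ = λ/μ
ρ = 4.8/9.3 = 0.5161
The server is busy 51.61% of the time.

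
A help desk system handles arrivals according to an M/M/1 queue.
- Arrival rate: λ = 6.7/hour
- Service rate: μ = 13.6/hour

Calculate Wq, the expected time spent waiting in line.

First, compute utilization: ρ = λ/μ = 6.7/13.6 = 0.4926
For M/M/1: Wq = λ/(μ(μ-λ))
Wq = 6.7/(13.6 × (13.6-6.7))
Wq = 6.7/(13.6 × 6.90)
Wq = 0.07140 hours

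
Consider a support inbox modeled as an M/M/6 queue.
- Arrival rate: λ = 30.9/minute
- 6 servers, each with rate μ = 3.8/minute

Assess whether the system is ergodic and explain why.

Stability requires ρ = λ/(cμ) < 1
ρ = 30.9/(6 × 3.8) = 30.9/22.80 = 1.3553
Since 1.3553 ≥ 1, the system is UNSTABLE.
Need c > λ/μ = 30.9/3.8 = 8.13.
Minimum servers needed: c = 9.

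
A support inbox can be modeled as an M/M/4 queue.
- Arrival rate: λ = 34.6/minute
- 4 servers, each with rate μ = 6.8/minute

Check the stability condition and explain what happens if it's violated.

Stability requires ρ = λ/(cμ) < 1
ρ = 34.6/(4 × 6.8) = 34.6/27.20 = 1.2721
Since 1.2721 ≥ 1, the system is UNSTABLE.
Need c > λ/μ = 34.6/6.8 = 5.09.
Minimum servers needed: c = 6.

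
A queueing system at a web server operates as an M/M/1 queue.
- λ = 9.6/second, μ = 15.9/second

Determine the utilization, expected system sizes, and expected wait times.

Step 1: ρ = λ/μ = 9.6/15.9 = 0.6038
Step 2: L = λ/(μ-λ) = 9.6/6.30 = 1.5238
Step 3: Lq = λ²/(μ(μ-λ)) = 92.16/(15.9×6.30) = 0.9200
Step 4: W = 1/(μ-λ) = 1/6.30 = 0.15873
Step 5: Wq = λ/(μ(μ-λ)) = 9.6/(15.9×6.30) = 0.09584
Step 6: P(0) = 1-ρ = 0.3962
Verify: L = λW = 9.6×0.15873 = 1.5238 ✔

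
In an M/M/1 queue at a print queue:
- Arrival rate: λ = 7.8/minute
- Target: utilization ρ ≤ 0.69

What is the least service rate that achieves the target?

ρ = λ/μ, so μ = λ/ρ
μ ≥ 7.8/0.69 = 11.3043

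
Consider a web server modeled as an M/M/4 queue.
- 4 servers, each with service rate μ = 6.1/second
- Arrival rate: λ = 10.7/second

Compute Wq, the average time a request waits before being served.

Traffic intensity: ρ = λ/(cμ) = 10.7/(4×6.1) = 0.4385
Since ρ = 0.4385 < 1, system is stable.
Offered load a = λ/μ = cρ = 10.7/6.1 = 1.7541
P₀ = [ Σₙ₌₀^3 aⁿ/n! + a^4/(4!(1-ρ)) ]⁻¹
Σ = a^0/0! + a^1/1! + a^2/2! + a^3/3! = 1.0000 + 1.7541 + 1.5384 + 0.8995 = 5.1920
a^4/(4!(1-ρ)) = 9.4671/(24 × 0.5615) = 0.7025
P₀ = 1/(5.1920 + 0.7025) = 0.1696
Lq = P₀·a^4·ρ / (4!(1-ρ)²) = 0.16965 × 9.4671 × 0.43852 / (24 × 0.31525) = 0.09309
Wq = Lq/λ = 0.09309/10.7 = 0.008700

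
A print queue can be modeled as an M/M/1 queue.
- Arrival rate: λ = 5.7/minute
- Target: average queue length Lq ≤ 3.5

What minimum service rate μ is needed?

For M/M/1: Lq = λ²/(μ(μ-λ))
Need Lq ≤ 3.5, i.e. μ(μ-λ) ≥ λ²/3.5
μ² - 5.7μ - 32.49/3.5 ≥ 0  →  μ² - 5.7μ - 9.28286 ≥ 0
Quadratic formula (positive root): μ = [λ + √(λ² + 4×9.28286)]/2
Discriminant: 32.49 + 4×9.28286 = 69.6214, √69.6214 = 8.3439
μ ≥ (5.7 + 8.3439)/2 = 7.0220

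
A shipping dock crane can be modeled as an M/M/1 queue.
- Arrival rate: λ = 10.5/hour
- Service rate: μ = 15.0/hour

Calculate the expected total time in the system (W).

First, compute utilization: ρ = λ/μ = 10.5/15.0 = 0.7000
For M/M/1: W = 1/(μ-λ)
W = 1/(15.0-10.5) = 1/4.50
W = 0.2222 hours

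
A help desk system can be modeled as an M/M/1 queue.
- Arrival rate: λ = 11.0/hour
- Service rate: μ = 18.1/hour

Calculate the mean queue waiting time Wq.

First, compute utilization: ρ = λ/μ = 11.0/18.1 = 0.6077
For M/M/1: Wq = λ/(μ(μ-λ))
Wq = 11.0/(18.1 × (18.1-11.0))
Wq = 11.0/(18.1 × 7.10)
Wq = 0.08560 hours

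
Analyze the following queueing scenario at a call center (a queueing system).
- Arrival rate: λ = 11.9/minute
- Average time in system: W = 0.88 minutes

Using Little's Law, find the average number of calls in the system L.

Little's Law: L = λW
L = 11.9 × 0.88 = 10.4720 calls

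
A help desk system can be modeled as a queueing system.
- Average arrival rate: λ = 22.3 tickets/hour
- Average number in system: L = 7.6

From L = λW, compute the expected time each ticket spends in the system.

Little's Law: L = λW, so W = L/λ
W = 7.6/22.3 = 0.3408 hours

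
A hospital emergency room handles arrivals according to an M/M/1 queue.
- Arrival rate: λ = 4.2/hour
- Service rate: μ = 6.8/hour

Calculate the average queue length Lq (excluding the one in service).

ρ = λ/μ = 4.2/6.8 = 0.6176
For M/M/1: Lq = λ²/(μ(μ-λ))
Lq = 17.64/(6.8 × 2.60)
Lq = 0.9977 patients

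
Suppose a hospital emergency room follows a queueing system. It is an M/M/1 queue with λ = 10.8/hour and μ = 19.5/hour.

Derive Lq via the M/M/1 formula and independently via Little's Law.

Method 1 (direct): Lq = λ²/(μ(μ-λ)) = 116.64/(19.5 × 8.70) = 0.6875

Method 2 (Little's Law):
W = 1/(μ-λ) = 1/8.70 = 0.11494
Wq = W - 1/μ = 0.11494 - 0.051282 = 0.06366
Lq = λWq = 10.8 × 0.06366 = 0.6875 ✔ (matches Method 1)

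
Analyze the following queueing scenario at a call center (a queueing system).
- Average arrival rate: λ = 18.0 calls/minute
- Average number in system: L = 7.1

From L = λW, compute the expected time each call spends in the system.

Little's Law: L = λW, so W = L/λ
W = 7.1/18.0 = 0.3944 minutes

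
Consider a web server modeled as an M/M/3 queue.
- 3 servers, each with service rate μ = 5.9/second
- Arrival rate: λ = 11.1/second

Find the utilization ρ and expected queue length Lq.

Traffic intensity: ρ = λ/(cμ) = 11.1/(3×5.9) = 0.6271
Since ρ = 0.6271 < 1, system is stable.
Offered load a = λ/μ = cρ = 11.1/5.9 = 1.8814
P₀ = [ Σₙ₌₀^2 aⁿ/n! + a^3/(3!(1-ρ)) ]⁻¹
Σ = a^0/0! + a^1/1! + a^2/2! = 1.00000 + 1.88136 + 1.76975 = 4.6511
a^3/(3!(1-ρ)) = 6.6591/(6 × 0.37288) = 2.9764
P₀ = 1/(4.6511 + 2.9764) = 0.1311
Lq = P₀·a^3·ρ / (3!(1-ρ)²) = 0.13110 × 6.6591 × 0.62712 / (6 × 0.13904) = 0.6563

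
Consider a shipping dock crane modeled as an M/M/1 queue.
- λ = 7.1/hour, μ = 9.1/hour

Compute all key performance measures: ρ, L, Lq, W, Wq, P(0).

Step 1: ρ = λ/μ = 7.1/9.1 = 0.7802
Step 2: L = λ/(μ-λ) = 7.1/2.00 = 3.5500
Step 3: Lq = λ²/(μ(μ-λ)) = 50.41/(9.1×2.00) = 2.7698
Step 4: W = 1/(μ-λ) = 1/2.00 = 0.5000
Step 5: Wq = λ/(μ(μ-λ)) = 7.1/(9.1×2.00) = 0.3901
Step 6: P(0) = 1-ρ = 0.2198
Verify: L = λW = 7.1×0.5000 = 3.5500 ✔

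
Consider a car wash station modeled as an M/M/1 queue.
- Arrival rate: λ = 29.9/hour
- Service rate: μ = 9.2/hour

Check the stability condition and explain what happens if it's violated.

Stability requires ρ = λ/(cμ) < 1
ρ = 29.9/(1 × 9.2) = 29.9/9.20 = 3.2500
Since 3.2500 ≥ 1, the system is UNSTABLE.
Queue grows without bound. Need μ > λ = 29.9.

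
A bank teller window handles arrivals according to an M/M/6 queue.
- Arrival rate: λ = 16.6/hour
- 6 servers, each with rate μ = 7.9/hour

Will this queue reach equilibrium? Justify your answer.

Stability requires ρ = λ/(cμ) < 1
ρ = 16.6/(6 × 7.9) = 16.6/47.40 = 0.3502
Since 0.3502 < 1, the system is STABLE.
The servers are busy 35.02% of the time.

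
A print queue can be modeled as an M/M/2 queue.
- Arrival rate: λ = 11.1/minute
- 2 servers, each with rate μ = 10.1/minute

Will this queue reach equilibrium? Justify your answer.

Stability requires ρ = λ/(cμ) < 1
ρ = 11.1/(2 × 10.1) = 11.1/20.20 = 0.5495
Since 0.5495 < 1, the system is STABLE.
The servers are busy 54.95% of the time.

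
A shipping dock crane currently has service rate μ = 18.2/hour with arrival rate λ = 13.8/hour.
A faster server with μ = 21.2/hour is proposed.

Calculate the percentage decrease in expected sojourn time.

System 1: ρ₁ = 13.8/18.2 = 0.7582, W₁ = 1/(18.2-13.8) = 0.22727
System 2: ρ₂ = 13.8/21.2 = 0.6509, W₂ = 1/(21.2-13.8) = 0.13514
Improvement: (W₁-W₂)/W₁ = (0.22727-0.13514)/0.22727 = 40.54%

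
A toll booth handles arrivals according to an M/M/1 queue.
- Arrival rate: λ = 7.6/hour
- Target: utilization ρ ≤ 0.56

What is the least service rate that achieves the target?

ρ = λ/μ, so μ = λ/ρ
μ ≥ 7.6/0.56 = 13.5714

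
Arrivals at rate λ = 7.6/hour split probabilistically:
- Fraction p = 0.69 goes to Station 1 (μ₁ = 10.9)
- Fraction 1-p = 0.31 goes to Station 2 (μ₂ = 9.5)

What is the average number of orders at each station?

Effective rates: λ₁ = 7.6×0.69 = 5.244, λ₂ = 7.6×0.31 = 2.356
Station 1: ρ₁ = 5.244/10.9 = 0.4811, L₁ = ρ₁/(1-ρ₁) = 0.4811/(1-0.4811) = 0.9272
Station 2: ρ₂ = 2.356/9.5 = 0.2480, L₂ = ρ₂/(1-ρ₂) = 0.2480/(1-0.2480) = 0.3298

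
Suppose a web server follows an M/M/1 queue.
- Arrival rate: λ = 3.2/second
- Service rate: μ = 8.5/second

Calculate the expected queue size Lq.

ρ = λ/μ = 3.2/8.5 = 0.3765
For M/M/1: Lq = λ²/(μ(μ-λ))
Lq = 10.24/(8.5 × 5.30)
Lq = 0.2273 requests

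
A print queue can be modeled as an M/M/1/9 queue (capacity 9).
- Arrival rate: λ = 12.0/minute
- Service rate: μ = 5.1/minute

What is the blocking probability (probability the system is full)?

ρ = λ/μ = 12.0/5.1 = 2.3529
P₀ = (1-ρ)/(1-ρ^(K+1)) = (1-2.3529)/(1-2.3529^10) = -1.3529/-5199.3754 = 0.0002602
P_K = P₀×ρ^K = 0.0002602 × 2.3529^9 = 0.0002602 × 2210.1982 = 0.5751
Blocking probability = 57.51%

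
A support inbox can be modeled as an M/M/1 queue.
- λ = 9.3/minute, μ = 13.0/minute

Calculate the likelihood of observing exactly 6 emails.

ρ = λ/μ = 9.3/13.0 = 0.7154
P(n) = (1-ρ)ρⁿ
P(6) = (1-0.7154) × 0.7154^6
P(6) = 0.28460 × 0.13406
P(6) = 0.03815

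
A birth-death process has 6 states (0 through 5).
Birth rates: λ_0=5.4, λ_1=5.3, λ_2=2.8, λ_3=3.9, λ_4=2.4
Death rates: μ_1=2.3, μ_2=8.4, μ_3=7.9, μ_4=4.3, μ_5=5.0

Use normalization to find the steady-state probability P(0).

Ratios P(n)/P(0) = (λ₀···λₙ₋₁)/(μ₁···μₙ):
P(1)/P(0) = (5.4)/(2.3) = 2.3478
P(2)/P(0) = (5.4×5.3)/(2.3×8.4) = 1.4814
P(3)/P(0) = (5.4×5.3×2.8)/(2.3×8.4×7.9) = 0.5250
P(4)/P(0) = (5.4×5.3×2.8×3.9)/(2.3×8.4×7.9×4.3) = 0.4762
P(5)/P(0) = (5.4×5.3×2.8×3.9×2.4)/(2.3×8.4×7.9×4.3×5.0) = 0.2286

Normalization: ∑ P(n) = 1
P(0) × (1.0000 + 2.3478 + 1.4814 + 0.5250 + 0.4762 + 0.2286) = 1
P(0) × 6.0590 = 1
P(0) = 1/6.0590 = 0.1650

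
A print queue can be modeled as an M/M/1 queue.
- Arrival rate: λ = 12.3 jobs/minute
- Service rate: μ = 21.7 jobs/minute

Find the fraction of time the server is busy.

Server utilization: ρ = λ/μ
ρ = 12.3/21.7 = 0.5668
The server is busy 56.68% of the time.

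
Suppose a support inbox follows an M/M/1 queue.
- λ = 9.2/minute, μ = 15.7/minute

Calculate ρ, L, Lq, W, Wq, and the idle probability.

Step 1: ρ = λ/μ = 9.2/15.7 = 0.5860
Step 2: L = λ/(μ-λ) = 9.2/6.50 = 1.4154
Step 3: Lq = λ²/(μ(μ-λ)) = 84.64/(15.7×6.50) = 0.8294
Step 4: W = 1/(μ-λ) = 1/6.50 = 0.15385
Step 5: Wq = λ/(μ(μ-λ)) = 9.2/(15.7×6.50) = 0.09015
Step 6: P(0) = 1-ρ = 0.4140
Verify: L = λW = 9.2×0.15385 = 1.4154 ✔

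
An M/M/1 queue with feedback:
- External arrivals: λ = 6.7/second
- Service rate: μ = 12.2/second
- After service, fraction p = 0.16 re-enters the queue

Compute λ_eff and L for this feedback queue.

Effective arrival rate: λ_eff = λ/(1-p) = 6.7/(1-0.16) = 6.7/0.84 = 7.9762
ρ = λ_eff/μ = 7.9762/12.2 = 0.65379
L = ρ/(1-ρ) = 0.65379/(1-0.65379) = 1.8884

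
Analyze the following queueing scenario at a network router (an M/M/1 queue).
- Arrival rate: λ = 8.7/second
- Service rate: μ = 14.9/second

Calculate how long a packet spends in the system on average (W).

First, compute utilization: ρ = λ/μ = 8.7/14.9 = 0.5839
For M/M/1: W = 1/(μ-λ)
W = 1/(14.9-8.7) = 1/6.20
W = 0.1613 seconds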